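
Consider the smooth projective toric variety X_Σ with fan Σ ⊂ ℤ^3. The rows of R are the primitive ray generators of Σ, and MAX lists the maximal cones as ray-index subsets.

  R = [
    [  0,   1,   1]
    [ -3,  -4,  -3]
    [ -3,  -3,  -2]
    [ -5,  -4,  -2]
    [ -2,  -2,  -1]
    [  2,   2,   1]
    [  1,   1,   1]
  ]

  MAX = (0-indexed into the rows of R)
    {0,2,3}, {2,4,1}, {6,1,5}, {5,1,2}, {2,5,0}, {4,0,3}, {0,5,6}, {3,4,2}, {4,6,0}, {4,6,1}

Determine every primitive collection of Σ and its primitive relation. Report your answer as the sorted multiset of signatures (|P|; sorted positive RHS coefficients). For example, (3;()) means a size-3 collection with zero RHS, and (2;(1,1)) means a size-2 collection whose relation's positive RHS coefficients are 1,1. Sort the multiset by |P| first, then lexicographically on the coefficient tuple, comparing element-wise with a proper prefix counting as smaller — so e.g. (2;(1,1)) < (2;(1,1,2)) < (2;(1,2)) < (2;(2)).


7 collections generate NE(X_Σ); each relation:

  P = {4,5}:  v_{4} + v_{5} = 0  ⟹  sig = (2;())
  P = {0,1}:  v_{0} + v_{1} = v_{2}  ⟹  sig = (2;(1))
  P = {2,6}:  v_{2} + v_{6} = v_{4}  ⟹  sig = (2;(1))
  P = {3,5}:  v_{3} + v_{5} = v_{0} + v_{2}  ⟹  sig = (2;(1,1))
  P = {1,3}:  v_{1} + v_{3} = 2·v_{2} + v_{4}  ⟹  sig = (2;(1,2))
  P = {3,6}:  v_{3} + v_{6} = v_{0} + 2·v_{4}  ⟹  sig = (2;(1,2))
  P = {0,2,4}:  v_{0} + v_{2} + v_{4} = v_{3}  ⟹  sig = (3;(1))

Sorted signature multiset PRS(X):
[(2;()), (2;(1)), (2;(1)), (2;(1,1)), (2;(1,2)), (2;(1,2)), (3;(1))]


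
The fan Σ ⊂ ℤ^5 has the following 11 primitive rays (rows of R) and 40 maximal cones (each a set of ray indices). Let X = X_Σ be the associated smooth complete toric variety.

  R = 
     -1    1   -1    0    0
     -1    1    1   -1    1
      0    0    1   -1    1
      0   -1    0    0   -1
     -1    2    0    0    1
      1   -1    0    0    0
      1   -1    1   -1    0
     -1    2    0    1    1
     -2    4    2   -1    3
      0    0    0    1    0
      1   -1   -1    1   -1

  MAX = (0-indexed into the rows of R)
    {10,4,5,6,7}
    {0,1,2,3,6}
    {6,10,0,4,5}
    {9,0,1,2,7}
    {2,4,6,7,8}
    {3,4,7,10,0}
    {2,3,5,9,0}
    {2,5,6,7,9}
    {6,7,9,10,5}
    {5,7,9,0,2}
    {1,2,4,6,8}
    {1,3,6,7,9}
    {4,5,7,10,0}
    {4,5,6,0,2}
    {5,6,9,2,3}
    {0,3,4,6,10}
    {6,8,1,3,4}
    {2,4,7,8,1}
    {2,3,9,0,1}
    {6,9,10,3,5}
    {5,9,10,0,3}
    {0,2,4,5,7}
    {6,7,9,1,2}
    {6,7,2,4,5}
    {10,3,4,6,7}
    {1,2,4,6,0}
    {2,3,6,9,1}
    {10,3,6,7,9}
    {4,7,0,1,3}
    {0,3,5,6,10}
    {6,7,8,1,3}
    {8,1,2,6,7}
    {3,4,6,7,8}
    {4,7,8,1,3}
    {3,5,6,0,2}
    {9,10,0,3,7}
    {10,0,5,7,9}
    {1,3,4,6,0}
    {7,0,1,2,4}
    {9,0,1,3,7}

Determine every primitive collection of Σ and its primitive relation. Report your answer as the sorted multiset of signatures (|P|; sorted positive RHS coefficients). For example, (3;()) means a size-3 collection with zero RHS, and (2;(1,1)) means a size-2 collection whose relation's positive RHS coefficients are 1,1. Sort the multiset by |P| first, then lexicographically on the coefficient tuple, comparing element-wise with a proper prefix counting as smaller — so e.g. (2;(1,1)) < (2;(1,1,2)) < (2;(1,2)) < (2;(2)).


Δ(Σ) — 11 vertices, 16 min non-faces:

  • {1,10}:  v_{1} + v_{10} = 0  ⇒ sig = (2;())
  • {1,5}:  v_{1} + v_{5} = v_{2}  ⇒ sig = (2;(1))
  • {2,10}:  v_{2} + v_{10} = v_{5}  ⇒ sig = (2;(1))
  • {4,9}:  v_{4} + v_{9} = v_{7}  ⇒ sig = (2;(1))
  • {8,10}:  v_{8} + v_{10} = v_{4} + v_{6} + v_{7}  ⇒ sig = (2;(1,1,1))
  • {5,8}:  v_{5} + v_{8} = v_{2} + v_{4} + v_{6} + v_{7}  ⇒ sig = (2;(1,1,1,1))
  • {8,9}:  v_{8} + v_{9} = v_{1} + v_{6} + 2·v_{7}  ⇒ sig = (2;(1,1,2))
  • {0,8}:  v_{0} + v_{8} = v_{1} + 2·v_{4}  ⇒ sig = (2;(1,2))
  • {0,6,9}:  v_{0} + v_{6} + v_{9} = 0  ⇒ sig = (3;())
  • {3,4,5}:  v_{3} + v_{4} + v_{5} = 0  ⇒ sig = (3;())
  • {0,6,7}:  v_{0} + v_{6} + v_{7} = v_{4}  ⇒ sig = (3;(1))
  • {2,3,4}:  v_{2} + v_{3} + v_{4} = v_{1}  ⇒ sig = (3;(1))
  • {3,5,7}:  v_{3} + v_{5} + v_{7} = v_{9}  ⇒ sig = (3;(1))
  • {2,3,7}:  v_{2} + v_{3} + v_{7} = v_{1} + v_{9}  ⇒ sig = (3;(1,1))
  • {2,3,8}:  v_{2} + v_{3} + v_{8} = 2·v_{1} + v_{6} + v_{7}  ⇒ sig = (3;(1,1,2))
  • {1,4,6,7}:  v_{1} + v_{4} + v_{6} + v_{7} = v_{8}  ⇒ sig = (4;(1))

so the primitive-relation signature multiset is
    (2;())
    (2;(1))
    (2;(1))
    (2;(1))
    (2;(1,1,1))
    (2;(1,1,1,1))
    (2;(1,1,2))
    (2;(1,2))
    (3;())
    (3;())
    (3;(1))
    (3;(1))
    (3;(1))
    (3;(1,1))
    (3;(1,1,2))
    (4;(1))


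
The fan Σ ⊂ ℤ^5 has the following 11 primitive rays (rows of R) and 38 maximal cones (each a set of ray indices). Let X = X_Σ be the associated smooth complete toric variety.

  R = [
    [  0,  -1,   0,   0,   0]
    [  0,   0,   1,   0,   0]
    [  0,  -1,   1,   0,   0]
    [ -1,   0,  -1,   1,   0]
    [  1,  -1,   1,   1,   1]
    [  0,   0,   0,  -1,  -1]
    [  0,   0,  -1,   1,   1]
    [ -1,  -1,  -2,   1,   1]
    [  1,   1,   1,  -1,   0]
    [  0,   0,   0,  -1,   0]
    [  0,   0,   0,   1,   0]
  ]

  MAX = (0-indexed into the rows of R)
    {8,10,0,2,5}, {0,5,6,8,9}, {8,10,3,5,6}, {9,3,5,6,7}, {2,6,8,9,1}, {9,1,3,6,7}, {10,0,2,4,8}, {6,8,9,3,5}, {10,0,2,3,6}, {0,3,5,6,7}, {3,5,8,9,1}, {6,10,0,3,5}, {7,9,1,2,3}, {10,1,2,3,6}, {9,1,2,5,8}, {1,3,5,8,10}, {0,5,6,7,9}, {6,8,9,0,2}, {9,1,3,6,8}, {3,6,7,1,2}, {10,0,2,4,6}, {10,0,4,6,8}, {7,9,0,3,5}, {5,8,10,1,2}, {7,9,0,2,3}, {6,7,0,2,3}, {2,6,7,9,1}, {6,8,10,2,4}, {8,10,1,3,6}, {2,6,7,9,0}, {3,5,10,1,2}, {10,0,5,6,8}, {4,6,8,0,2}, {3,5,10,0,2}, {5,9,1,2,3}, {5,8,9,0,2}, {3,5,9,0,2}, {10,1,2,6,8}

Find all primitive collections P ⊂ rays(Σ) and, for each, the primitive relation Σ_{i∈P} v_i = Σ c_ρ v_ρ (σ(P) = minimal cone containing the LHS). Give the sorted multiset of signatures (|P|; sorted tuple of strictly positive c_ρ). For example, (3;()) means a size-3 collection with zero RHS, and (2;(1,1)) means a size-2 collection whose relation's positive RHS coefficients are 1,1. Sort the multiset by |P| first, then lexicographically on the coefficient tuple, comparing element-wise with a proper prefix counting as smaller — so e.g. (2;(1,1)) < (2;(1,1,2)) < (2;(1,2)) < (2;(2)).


Δ(Σ) — 11 vertices, 18 min non-faces:

  P={9,10}:  v_{9} + v_{10} = 0  →  sig = (2;())
  P={0,1}:  v_{0} + v_{1} = v_{2}  →  sig = (2;(1))
  P={7,8}:  v_{7} + v_{8} = v_{6} + v_{9}  →  sig = (2;(1,1))
  P={3,4}:  v_{3} + v_{4} = v_{2} + v_{6} + v_{10}  →  sig = (2;(1,1,1))
  P={7,10}:  v_{7} + v_{10} = v_{0} + v_{3} + v_{6}  →  sig = (2;(1,1,1))
  P={4,9}:  v_{4} + v_{9} = v_{0} + v_{2} + v_{6} + v_{8}  →  sig = (2;(1,1,1,1))
  P={1,4}:  v_{1} + v_{4} = 2·v_{2} + v_{6} + v_{8} + v_{10}  →  sig = (2;(1,1,1,2))
  P={4,5}:  v_{4} + v_{5} = 2·v_{0} + v_{8} + v_{10}  →  sig = (2;(1,1,2))
  P={4,7}:  v_{4} + v_{7} = v_{0} + v_{2} + 2·v_{6}  →  sig = (2;(1,1,2))
  P={0,3,8}:  v_{0} + v_{3} + v_{8} = 0  →  sig = (3;())
  P={1,5,6}:  v_{1} + v_{5} + v_{6} = 0  →  sig = (3;())
  P={2,3,8}:  v_{2} + v_{3} + v_{8} = v_{1}  →  sig = (3;(1))
  P={2,5,6}:  v_{2} + v_{5} + v_{6} = v_{0}  →  sig = (3;(1))
  P={1,5,7}:  v_{1} + v_{5} + v_{7} = v_{0} + v_{3} + v_{9}  →  sig = (3;(1,1,1))
  P={2,5,7}:  v_{2} + v_{5} + v_{7} = 2·v_{0} + v_{3} + v_{9}  →  sig = (3;(1,1,2))
  P={0,3,6,9}:  v_{0} + v_{3} + v_{6} + v_{9} = v_{7}  →  sig = (4;(1))
  P={2,3,6,9}:  v_{2} + v_{3} + v_{6} + v_{9} = v_{1} + v_{7}  →  sig = (4;(1,1))
  P={0,2,6,8,10}:  v_{0} + v_{2} + v_{6} + v_{8} + v_{10} = v_{4}  →  sig = (5;(1))

so the primitive-relation signature multiset is
{ (2;()),  (2;(1)),  (2;(1,1)),  (2;(1,1,1)) ×2,  (2;(1,1,1,1)),  (2;(1,1,1,2)),  (2;(1,1,2)) ×2,  (3;()) ×2,  (3;(1)) ×2,  (3;(1,1,1)),  (3;(1,1,2)),  (4;(1)),  (4;(1,1)),  (5;(1)) }


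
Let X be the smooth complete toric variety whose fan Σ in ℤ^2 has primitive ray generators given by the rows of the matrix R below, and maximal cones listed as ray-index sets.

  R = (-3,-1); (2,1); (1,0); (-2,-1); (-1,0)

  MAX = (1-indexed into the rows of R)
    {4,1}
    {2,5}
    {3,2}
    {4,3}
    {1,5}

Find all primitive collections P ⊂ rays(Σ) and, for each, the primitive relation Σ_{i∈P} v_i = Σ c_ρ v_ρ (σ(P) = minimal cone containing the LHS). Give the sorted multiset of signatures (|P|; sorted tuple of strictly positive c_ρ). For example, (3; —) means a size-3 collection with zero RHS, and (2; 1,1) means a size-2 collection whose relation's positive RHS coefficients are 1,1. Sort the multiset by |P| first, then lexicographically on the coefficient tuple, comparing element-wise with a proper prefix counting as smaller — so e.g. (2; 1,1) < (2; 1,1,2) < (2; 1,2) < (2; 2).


5 minimal non-faces of Δ(Σ) (on 5 rays):

  • {2,4}:  v_{2} + v_{4} = 0  ⟹  sig = (2; —)
  • {3,5}:  v_{3} + v_{5} = 0  ⟹  sig = (2; —)
  • {1,2}:  v_{1} + v_{2} = v_{5}  ⟹  sig = (2; 1)
  • {1,3}:  v_{1} + v_{3} = v_{4}  ⟹  sig = (2; 1)
  • {4,5}:  v_{4} + v_{5} = v_{1}  ⟹  sig = (2; 1)

Hence PRS(X_Σ) =
{ (2; —) ×2,  (2; 1) ×3 }


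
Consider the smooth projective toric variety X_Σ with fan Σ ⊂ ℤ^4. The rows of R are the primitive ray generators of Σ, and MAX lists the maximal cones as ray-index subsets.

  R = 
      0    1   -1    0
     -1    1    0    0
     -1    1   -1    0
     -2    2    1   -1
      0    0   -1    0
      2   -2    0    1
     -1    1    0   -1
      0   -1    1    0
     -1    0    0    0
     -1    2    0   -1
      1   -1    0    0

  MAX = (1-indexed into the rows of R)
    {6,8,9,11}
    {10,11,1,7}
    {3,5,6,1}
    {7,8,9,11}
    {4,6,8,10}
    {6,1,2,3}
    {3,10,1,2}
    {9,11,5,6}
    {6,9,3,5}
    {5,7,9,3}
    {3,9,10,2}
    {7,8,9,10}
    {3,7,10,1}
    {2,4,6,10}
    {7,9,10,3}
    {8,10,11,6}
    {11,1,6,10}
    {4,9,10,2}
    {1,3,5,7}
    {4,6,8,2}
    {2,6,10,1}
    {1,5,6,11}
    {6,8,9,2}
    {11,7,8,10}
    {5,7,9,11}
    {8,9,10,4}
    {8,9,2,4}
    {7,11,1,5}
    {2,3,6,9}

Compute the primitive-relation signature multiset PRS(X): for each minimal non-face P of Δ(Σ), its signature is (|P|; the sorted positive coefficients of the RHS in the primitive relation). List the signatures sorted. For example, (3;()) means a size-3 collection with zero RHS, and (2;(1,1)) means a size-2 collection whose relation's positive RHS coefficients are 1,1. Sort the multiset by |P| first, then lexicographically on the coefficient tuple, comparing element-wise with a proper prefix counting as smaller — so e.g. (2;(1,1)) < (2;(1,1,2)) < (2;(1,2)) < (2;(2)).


20 minimal non-faces of Δ(Σ) (on 11 rays):

  • {1,8}:  v_{1} + v_{8} = 0  ⟹  sig = (2;())
  • {2,11}:  v_{2} + v_{11} = 0  ⟹  sig = (2;())
  • {1,9}:  v_{1} + v_{9} = v_{3}  ⟹  sig = (2;(1))
  • {2,5}:  v_{2} + v_{5} = v_{3}  ⟹  sig = (2;(1))
  • {3,8}:  v_{3} + v_{8} = v_{9}  ⟹  sig = (2;(1))
  • {3,11}:  v_{3} + v_{11} = v_{5}  ⟹  sig = (2;(1))
  • {6,7}:  v_{6} + v_{7} = v_{11}  ⟹  sig = (2;(1))
  • {1,4}:  v_{1} + v_{4} = v_{2} + v_{10}  ⟹  sig = (2;(1,1))
  • {2,7}:  v_{2} + v_{7} = v_{9} + v_{10}  ⟹  sig = (2;(1,1))
  • {4,5}:  v_{4} + v_{5} = v_{9} + v_{10}  ⟹  sig = (2;(1,1))
  • {4,11}:  v_{4} + v_{11} = v_{8} + v_{10}  ⟹  sig = (2;(1,1))
  • {5,8}:  v_{5} + v_{8} = v_{9} + v_{11}  ⟹  sig = (2;(1,1))
  • {5,10}:  v_{5} + v_{10} = v_{1} + v_{7}  ⟹  sig = (2;(1,1))
  • {3,4}:  v_{3} + v_{4} = v_{2} + v_{9} + v_{10}  ⟹  sig = (2;(1,1,1))
  • {4,7}:  v_{4} + v_{7} = v_{8} + v_{9} + 2·v_{10}  ⟹  sig = (2;(1,1,2))
  • {6,9,10}:  v_{6} + v_{9} + v_{10} = 0  ⟹  sig = (3;())
  • {2,8,10}:  v_{2} + v_{8} + v_{10} = v_{4}  ⟹  sig = (3;(1))
  • {3,6,10}:  v_{3} + v_{6} + v_{10} = v_{1}  ⟹  sig = (3;(1))
  • {9,10,11}:  v_{9} + v_{10} + v_{11} = v_{7}  ⟹  sig = (3;(1))
  • {4,6,9}:  v_{4} + v_{6} + v_{9} = v_{2} + v_{8}  ⟹  sig = (3;(1,1))

Sorted signature multiset PRS(X):
    |P|=2: 15 collections, coeffs (), (), (1), (1), (1), (1), (1), (1,1), (1,1), (1,1), (1,1), (1,1), (1,1), (1,1,1), (1,1,2)
    |P|=3: 5 collections, coeffs (), (1), (1), (1), (1,1)


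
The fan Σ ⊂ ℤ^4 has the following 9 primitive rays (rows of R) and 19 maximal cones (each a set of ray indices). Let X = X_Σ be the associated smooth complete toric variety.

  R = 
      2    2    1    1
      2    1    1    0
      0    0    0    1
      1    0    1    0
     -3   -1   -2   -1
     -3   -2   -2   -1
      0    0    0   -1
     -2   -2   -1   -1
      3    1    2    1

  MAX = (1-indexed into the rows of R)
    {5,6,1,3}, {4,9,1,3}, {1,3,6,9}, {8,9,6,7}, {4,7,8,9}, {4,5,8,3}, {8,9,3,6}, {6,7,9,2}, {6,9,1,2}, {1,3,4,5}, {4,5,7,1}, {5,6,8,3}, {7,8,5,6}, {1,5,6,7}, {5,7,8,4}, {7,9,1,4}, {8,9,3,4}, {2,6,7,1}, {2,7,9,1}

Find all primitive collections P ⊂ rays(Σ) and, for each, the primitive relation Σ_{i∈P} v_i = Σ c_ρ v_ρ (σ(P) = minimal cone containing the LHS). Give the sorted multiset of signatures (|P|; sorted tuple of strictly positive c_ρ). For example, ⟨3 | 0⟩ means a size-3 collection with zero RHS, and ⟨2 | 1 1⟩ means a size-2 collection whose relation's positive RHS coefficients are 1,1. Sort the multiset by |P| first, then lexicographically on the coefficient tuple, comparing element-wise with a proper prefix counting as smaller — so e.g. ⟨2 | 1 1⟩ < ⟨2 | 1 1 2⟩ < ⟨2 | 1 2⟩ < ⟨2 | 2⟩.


The 9 primitive collections of Σ (r=9, n=4):

  P = {1,8}:  v_{1} + v_{8} = 0  ⇒ sig = ⟨2 | 0⟩
  P = {3,7}:  v_{3} + v_{7} = 0  ⇒ sig = ⟨2 | 0⟩
  P = {5,9}:  v_{5} + v_{9} = 0  ⇒ sig = ⟨2 | 0⟩
  P = {4,6}:  v_{4} + v_{6} = v_{8}  ⇒ sig = ⟨2 | 1⟩
  P = {2,4}:  v_{2} + v_{4} = v_{7} + v_{9}  ⇒ sig = ⟨2 | 1 1⟩
  P = {2,3}:  v_{2} + v_{3} = v_{1} + v_{6} + v_{9}  ⇒ sig = ⟨2 | 1 1 1⟩
  P = {2,5}:  v_{2} + v_{5} = v_{1} + v_{6} + v_{7}  ⇒ sig = ⟨2 | 1 1 1⟩
  P = {2,8}:  v_{2} + v_{8} = v_{6} + v_{7} + v_{9}  ⇒ sig = ⟨2 | 1 1 1⟩
  P = {1,6,7,9}:  v_{1} + v_{6} + v_{7} + v_{9} = v_{2}  ⇒ sig = ⟨4 | 1⟩

Signatures (|P|; sorted positive RHS coefficients), sorted:
    ⟨2 | 0⟩
    ⟨2 | 0⟩
    ⟨2 | 0⟩
    ⟨2 | 1⟩
    ⟨2 | 1 1⟩
    ⟨2 | 1 1 1⟩
    ⟨2 | 1 1 1⟩
    ⟨2 | 1 1 1⟩
    ⟨4 | 1⟩


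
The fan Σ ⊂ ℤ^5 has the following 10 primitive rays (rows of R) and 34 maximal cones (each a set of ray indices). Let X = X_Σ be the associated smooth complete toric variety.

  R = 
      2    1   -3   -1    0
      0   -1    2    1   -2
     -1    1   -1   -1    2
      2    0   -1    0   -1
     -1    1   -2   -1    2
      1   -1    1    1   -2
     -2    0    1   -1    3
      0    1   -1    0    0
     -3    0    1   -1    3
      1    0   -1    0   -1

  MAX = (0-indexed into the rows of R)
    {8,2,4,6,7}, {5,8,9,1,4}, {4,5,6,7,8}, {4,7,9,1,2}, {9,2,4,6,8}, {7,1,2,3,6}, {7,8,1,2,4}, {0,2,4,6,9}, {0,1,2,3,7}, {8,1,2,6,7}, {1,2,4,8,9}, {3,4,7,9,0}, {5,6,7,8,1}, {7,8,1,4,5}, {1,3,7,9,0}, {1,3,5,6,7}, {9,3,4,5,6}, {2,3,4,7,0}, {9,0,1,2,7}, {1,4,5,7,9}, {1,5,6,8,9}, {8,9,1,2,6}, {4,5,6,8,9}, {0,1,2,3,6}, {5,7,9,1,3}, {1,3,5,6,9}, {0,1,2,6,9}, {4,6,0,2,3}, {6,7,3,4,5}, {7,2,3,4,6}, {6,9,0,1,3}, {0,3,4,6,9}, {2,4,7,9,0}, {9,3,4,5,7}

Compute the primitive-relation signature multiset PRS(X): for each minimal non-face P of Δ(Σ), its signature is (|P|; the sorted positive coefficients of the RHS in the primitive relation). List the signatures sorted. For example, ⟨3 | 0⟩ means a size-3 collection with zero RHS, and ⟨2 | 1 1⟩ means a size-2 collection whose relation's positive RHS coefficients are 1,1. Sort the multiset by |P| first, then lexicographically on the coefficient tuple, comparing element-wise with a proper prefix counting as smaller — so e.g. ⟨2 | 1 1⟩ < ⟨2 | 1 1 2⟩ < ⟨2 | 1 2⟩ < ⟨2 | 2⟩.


Σ has 11 primitive collections:

  P = {2,5}:  v_{2} + v_{5} = 0 ; sig = ⟨2 | 0⟩
  P = {0,5}:  v_{0} + v_{5} = v_{3} + v_{9} ; sig = ⟨2 | 1 1⟩
  P = {3,8}:  v_{3} + v_{8} = v_{6} + v_{9} ; sig = ⟨2 | 1 1⟩
  P = {0,8}:  v_{0} + v_{8} = v_{2} + v_{6} + 2·v_{9} ; sig = ⟨2 | 1 1 2⟩
  P = {1,3,4}:  v_{1} + v_{3} + v_{4} = v_{9} ; sig = ⟨3 | 1⟩
  P = {1,4,6}:  v_{1} + v_{4} + v_{6} = v_{8} ; sig = ⟨3 | 1⟩
  P = {2,3,9}:  v_{2} + v_{3} + v_{9} = v_{0} ; sig = ⟨3 | 1⟩
  P = {6,7,9}:  v_{6} + v_{7} + v_{9} = v_{2} ; sig = ⟨3 | 1⟩
  P = {7,8,9}:  v_{7} + v_{8} + v_{9} = v_{1} + v_{2} + v_{4} ; sig = ⟨3 | 1 1 1⟩
  P = {0,1,4}:  v_{0} + v_{1} + v_{4} = v_{2} + 2·v_{9} ; sig = ⟨3 | 1 2⟩
  P = {0,6,7}:  v_{0} + v_{6} + v_{7} = 2·v_{2} + v_{3} ; sig = ⟨3 | 1 2⟩

so the primitive-relation signature multiset is
    ⟨2 | 0⟩
    ⟨2 | 1 1⟩
    ⟨2 | 1 1⟩
    ⟨2 | 1 1 2⟩
    ⟨3 | 1⟩
    ⟨3 | 1⟩
    ⟨3 | 1⟩
    ⟨3 | 1⟩
    ⟨3 | 1 1 1⟩
    ⟨3 | 1 2⟩
    ⟨3 | 1 2⟩


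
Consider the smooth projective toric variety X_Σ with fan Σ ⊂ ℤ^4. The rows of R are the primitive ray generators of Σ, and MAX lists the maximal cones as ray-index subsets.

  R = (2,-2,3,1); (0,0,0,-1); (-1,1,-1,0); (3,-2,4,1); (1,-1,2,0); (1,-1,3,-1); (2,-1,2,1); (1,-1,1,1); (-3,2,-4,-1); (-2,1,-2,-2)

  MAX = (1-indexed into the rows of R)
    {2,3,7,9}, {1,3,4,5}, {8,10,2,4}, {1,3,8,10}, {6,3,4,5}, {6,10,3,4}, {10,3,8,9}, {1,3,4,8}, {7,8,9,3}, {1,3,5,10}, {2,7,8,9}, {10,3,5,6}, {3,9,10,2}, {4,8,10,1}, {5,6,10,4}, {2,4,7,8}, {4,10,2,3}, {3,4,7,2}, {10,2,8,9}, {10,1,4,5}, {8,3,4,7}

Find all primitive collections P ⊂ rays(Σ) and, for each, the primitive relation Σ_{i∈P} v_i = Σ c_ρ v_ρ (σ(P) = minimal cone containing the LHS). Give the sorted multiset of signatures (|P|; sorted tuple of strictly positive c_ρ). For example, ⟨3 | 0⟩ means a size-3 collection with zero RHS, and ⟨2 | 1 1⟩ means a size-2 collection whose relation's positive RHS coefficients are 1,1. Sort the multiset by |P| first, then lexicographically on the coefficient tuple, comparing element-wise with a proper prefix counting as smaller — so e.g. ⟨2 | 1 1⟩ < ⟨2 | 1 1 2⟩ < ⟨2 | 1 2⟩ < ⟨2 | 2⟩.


The 18 primitive collections of Σ (r=10, n=4):

  {4,9}:  v_{4} + v_{9} = 0 ; sig = ⟨2 | 0⟩
  {5,7}:  v_{5} + v_{7} = v_{4} ; sig = ⟨2 | 1⟩
  {5,8}:  v_{5} + v_{8} = v_{1} ; sig = ⟨2 | 1⟩
  {7,10}:  v_{7} + v_{10} = v_{2} ; sig = ⟨2 | 1⟩
  {1,7}:  v_{1} + v_{7} = v_{4} + v_{8} ; sig = ⟨2 | 1 1⟩
  {2,5}:  v_{2} + v_{5} = v_{4} + v_{10} ; sig = ⟨2 | 1 1⟩
  {1,2}:  v_{1} + v_{2} = v_{4} + v_{8} + v_{10} ; sig = ⟨2 | 1 1 1⟩
  {5,9}:  v_{5} + v_{9} = v_{3} + v_{8} + v_{10} ; sig = ⟨2 | 1 1 1⟩
  {6,9}:  v_{6} + v_{9} = v_{3} + v_{5} + v_{10} ; sig = ⟨2 | 1 1 1⟩
  {1,9}:  v_{1} + v_{9} = v_{3} + 2·v_{8} + v_{10} ; sig = ⟨2 | 1 1 2⟩
  {6,7}:  v_{6} + v_{7} = v_{3} + 2·v_{4} + v_{10} ; sig = ⟨2 | 1 1 2⟩
  {2,6}:  v_{2} + v_{6} = v_{3} + 2·v_{4} + 2·v_{10} ; sig = ⟨2 | 1 2 2⟩
  {6,8}:  v_{6} + v_{8} = 2·v_{5} ; sig = ⟨2 | 2⟩
  {1,6}:  v_{1} + v_{6} = 3·v_{5} ; sig = ⟨2 | 3⟩
  {2,3,8}:  v_{2} + v_{3} + v_{8} = 0 ; sig = ⟨3 | 0⟩
  {3,4,5,10}:  v_{3} + v_{4} + v_{5} + v_{10} = v_{6} ; sig = ⟨4 | 1⟩
  {3,4,8,10}:  v_{3} + v_{4} + v_{8} + v_{10} = v_{5} ; sig = ⟨4 | 1⟩
  {1,3,4,10}:  v_{1} + v_{3} + v_{4} + v_{10} = 2·v_{5} ; sig = ⟨4 | 2⟩

Hence PRS(X_Σ) =
    ⟨2 | 0⟩
    ⟨2 | 1⟩
    ⟨2 | 1⟩
    ⟨2 | 1⟩
    ⟨2 | 1 1⟩
    ⟨2 | 1 1⟩
    ⟨2 | 1 1 1⟩
    ⟨2 | 1 1 1⟩
    ⟨2 | 1 1 1⟩
    ⟨2 | 1 1 2⟩
    ⟨2 | 1 1 2⟩
    ⟨2 | 1 2 2⟩
    ⟨2 | 2⟩
    ⟨2 | 3⟩
    ⟨3 | 0⟩
    ⟨4 | 1⟩
    ⟨4 | 1⟩
    ⟨4 | 2⟩


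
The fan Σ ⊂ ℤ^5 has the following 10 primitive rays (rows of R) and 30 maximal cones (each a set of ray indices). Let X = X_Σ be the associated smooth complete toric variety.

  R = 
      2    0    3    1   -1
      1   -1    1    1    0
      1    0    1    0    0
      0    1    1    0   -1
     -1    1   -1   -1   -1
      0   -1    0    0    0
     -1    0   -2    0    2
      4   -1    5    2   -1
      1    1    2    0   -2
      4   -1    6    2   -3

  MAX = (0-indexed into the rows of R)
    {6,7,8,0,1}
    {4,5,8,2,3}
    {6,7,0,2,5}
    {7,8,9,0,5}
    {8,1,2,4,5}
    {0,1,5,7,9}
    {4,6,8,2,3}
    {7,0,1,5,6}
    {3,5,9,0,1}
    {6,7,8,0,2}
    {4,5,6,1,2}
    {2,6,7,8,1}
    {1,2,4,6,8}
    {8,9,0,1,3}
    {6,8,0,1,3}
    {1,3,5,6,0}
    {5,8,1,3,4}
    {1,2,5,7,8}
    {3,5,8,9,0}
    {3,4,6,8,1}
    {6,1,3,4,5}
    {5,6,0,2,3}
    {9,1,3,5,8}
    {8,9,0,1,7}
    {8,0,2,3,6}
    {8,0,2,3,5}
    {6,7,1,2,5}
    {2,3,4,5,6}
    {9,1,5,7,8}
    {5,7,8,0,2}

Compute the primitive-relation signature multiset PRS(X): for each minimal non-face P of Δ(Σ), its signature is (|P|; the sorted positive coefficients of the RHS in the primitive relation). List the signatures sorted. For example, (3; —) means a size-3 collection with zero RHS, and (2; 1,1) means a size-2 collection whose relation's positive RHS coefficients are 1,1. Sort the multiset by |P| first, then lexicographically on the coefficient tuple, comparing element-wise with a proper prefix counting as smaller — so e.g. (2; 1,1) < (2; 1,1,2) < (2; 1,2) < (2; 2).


The 10 primitive collections of Σ (r=10, n=5):

  • {0,4}:  v_{0} + v_{4} = v_{8} ; sig = (2; 1)
  • {6,9}:  v_{6} + v_{9} = v_{0} + v_{1} ; sig = (2; 1,1)
  • {2,9}:  v_{2} + v_{9} = v_{5} + v_{7} + v_{8} ; sig = (2; 1,1,1)
  • {4,7}:  v_{4} + v_{7} = v_{1} + v_{2} + v_{8} ; sig = (2; 1,1,1)
  • {4,9}:  v_{4} + v_{9} = v_{1} + v_{5} + 2·v_{8} ; sig = (2; 1,1,2)
  • {3,7}:  v_{3} + v_{7} = 2·v_{0} ; sig = (2; 2)
  • {5,6,8}:  v_{5} + v_{6} + v_{8} = 0 ; sig = (3; —)
  • {0,1,2}:  v_{0} + v_{1} + v_{2} = v_{7} ; sig = (3; 1)
  • {1,2,3}:  v_{1} + v_{2} + v_{3} = v_{0} ; sig = (3; 1)
  • {0,1,5,8}:  v_{0} + v_{1} + v_{5} + v_{8} = v_{9} ; sig = (4; 1)

Sorted signature multiset PRS(X):
[(2; 1), (2; 1,1), (2; 1,1,1), (2; 1,1,1), (2; 1,1,2), (2; 2), (3; —), (3; 1), (3; 1), (4; 1)]


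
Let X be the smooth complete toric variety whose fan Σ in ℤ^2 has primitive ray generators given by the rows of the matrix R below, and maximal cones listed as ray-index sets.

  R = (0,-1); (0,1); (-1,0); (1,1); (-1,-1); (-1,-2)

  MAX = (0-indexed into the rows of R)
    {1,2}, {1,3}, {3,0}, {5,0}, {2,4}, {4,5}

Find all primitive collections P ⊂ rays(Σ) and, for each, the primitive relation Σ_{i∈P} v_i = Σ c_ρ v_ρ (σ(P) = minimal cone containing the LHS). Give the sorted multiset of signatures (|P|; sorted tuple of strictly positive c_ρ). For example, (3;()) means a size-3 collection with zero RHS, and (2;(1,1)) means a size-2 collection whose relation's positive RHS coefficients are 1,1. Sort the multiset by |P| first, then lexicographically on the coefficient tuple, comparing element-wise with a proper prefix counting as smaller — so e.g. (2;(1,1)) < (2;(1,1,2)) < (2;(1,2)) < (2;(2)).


Minimal non-faces — 9 found among 6 rays, 6 max cones:

  {0,1}:  v_{0} + v_{1} = 0 — sig = (2;())
  {3,4}:  v_{3} + v_{4} = 0 — sig = (2;())
  {0,2}:  v_{0} + v_{2} = v_{4} — sig = (2;(1))
  {0,4}:  v_{0} + v_{4} = v_{5} — sig = (2;(1))
  {1,4}:  v_{1} + v_{4} = v_{2} — sig = (2;(1))
  {1,5}:  v_{1} + v_{5} = v_{4} — sig = (2;(1))
  {2,3}:  v_{2} + v_{3} = v_{1} — sig = (2;(1))
  {3,5}:  v_{3} + v_{5} = v_{0} — sig = (2;(1))
  {2,5}:  v_{2} + v_{5} = 2·v_{4} — sig = (2;(2))

Hence PRS(X_Σ) =
    |P|=2: 9 collections, coeffs (), (), (1), (1), (1), (1), (1), (1), (2)


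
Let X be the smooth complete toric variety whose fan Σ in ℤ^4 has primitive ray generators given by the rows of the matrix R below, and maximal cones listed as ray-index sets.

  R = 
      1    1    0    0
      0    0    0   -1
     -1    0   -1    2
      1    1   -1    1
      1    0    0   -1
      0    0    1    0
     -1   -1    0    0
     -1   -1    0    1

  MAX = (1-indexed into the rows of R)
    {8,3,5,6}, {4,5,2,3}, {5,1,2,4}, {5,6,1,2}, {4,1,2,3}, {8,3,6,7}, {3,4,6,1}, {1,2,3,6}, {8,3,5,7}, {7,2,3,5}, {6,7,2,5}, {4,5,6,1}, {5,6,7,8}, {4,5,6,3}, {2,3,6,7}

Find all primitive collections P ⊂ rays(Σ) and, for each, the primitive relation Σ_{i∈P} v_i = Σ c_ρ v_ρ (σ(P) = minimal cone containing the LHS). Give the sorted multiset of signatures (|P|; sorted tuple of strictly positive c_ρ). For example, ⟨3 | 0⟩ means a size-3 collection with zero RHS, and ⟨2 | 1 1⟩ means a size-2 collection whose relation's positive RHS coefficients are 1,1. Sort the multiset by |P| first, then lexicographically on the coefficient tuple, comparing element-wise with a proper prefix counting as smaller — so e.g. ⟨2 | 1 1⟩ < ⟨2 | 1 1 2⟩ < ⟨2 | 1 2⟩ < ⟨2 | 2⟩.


|primitive collections| = 9. Relations:

  P = {1,7}:  v_{1} + v_{7} = 0  ⟹  sig = ⟨2 | 0⟩
  P = {2,8}:  v_{2} + v_{8} = v_{7}  ⟹  sig = ⟨2 | 1⟩
  P = {4,7}:  v_{4} + v_{7} = v_{3} + v_{5}  ⟹  sig = ⟨2 | 1 1⟩
  P = {1,8}:  v_{1} + v_{8} = v_{3} + v_{5} + v_{6}  ⟹  sig = ⟨2 | 1 1 1⟩
  P = {4,8}:  v_{4} + v_{8} = 2·v_{3} + 2·v_{5} + v_{6}  ⟹  sig = ⟨2 | 1 2 2⟩
  P = {1,3,5}:  v_{1} + v_{3} + v_{5} = v_{4}  ⟹  sig = ⟨3 | 1⟩
  P = {2,4,6}:  v_{2} + v_{4} + v_{6} = v_{1}  ⟹  sig = ⟨3 | 1⟩
  P = {2,3,5,6}:  v_{2} + v_{3} + v_{5} + v_{6} = 0  ⟹  sig = ⟨4 | 0⟩
  P = {3,5,6,7}:  v_{3} + v_{5} + v_{6} + v_{7} = v_{8}  ⟹  sig = ⟨4 | 1⟩

Sorted signature multiset PRS(X):
{ ⟨2 | 0⟩,  ⟨2 | 1⟩,  ⟨2 | 1 1⟩,  ⟨2 | 1 1 1⟩,  ⟨2 | 1 2 2⟩,  ⟨3 | 1⟩ ×2,  ⟨4 | 0⟩,  ⟨4 | 1⟩ }


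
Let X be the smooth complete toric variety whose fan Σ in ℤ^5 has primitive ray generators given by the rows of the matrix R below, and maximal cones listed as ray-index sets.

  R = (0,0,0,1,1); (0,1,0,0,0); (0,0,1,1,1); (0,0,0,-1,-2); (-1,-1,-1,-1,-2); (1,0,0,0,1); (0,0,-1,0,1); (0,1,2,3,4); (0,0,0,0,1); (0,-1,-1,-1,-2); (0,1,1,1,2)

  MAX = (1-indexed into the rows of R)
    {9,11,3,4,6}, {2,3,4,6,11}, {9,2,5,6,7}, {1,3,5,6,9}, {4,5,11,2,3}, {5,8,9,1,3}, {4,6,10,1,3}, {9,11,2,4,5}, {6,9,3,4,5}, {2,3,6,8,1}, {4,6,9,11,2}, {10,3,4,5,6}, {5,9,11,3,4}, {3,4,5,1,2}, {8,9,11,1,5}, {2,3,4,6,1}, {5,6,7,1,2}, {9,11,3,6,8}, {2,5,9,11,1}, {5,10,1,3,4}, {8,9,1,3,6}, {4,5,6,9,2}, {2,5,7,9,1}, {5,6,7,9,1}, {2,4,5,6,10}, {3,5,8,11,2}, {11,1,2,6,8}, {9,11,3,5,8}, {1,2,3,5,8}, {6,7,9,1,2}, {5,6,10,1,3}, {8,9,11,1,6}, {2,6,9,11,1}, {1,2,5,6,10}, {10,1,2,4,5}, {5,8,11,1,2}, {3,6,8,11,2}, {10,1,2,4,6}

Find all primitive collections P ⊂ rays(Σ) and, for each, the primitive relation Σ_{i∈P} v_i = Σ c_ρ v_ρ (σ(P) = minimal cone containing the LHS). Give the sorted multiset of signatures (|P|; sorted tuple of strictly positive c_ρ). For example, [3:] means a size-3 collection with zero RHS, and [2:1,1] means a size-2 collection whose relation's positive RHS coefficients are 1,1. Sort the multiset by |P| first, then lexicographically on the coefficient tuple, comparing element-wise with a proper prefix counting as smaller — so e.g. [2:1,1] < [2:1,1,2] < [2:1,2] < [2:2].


20 minimal non-faces of Δ(Σ) (on 11 rays):

  P = {10,11}:  v_{10} + v_{11} = 0  →  sig = [2:]
  P = {3,7}:  v_{3} + v_{7} = v_{1} + v_{9}  →  sig = [2:1,1]
  P = {8,10}:  v_{8} + v_{10} = v_{1} + v_{3}  →  sig = [2:1,1]
  P = {9,10}:  v_{9} + v_{10} = v_{5} + v_{6}  →  sig = [2:1,1]
  P = {4,7}:  v_{4} + v_{7} = v_{2} + v_{5} + v_{6}  →  sig = [2:1,1,1]
  P = {7,8}:  v_{7} + v_{8} = 2·v_{1} + v_{9} + v_{11}  →  sig = [2:1,1,2]
  P = {7,11}:  v_{7} + v_{11} = v_{1} + v_{2} + 2·v_{9}  →  sig = [2:1,1,2]
  P = {7,10}:  v_{7} + v_{10} = v_{1} + v_{2} + 2·v_{5} + 2·v_{6}  →  sig = [2:1,1,2,2]
  P = {4,8}:  v_{4} + v_{8} = v_{2} + 2·v_{3}  →  sig = [2:1,2]
  P = {1,4,9}:  v_{1} + v_{4} + v_{9} = 0  →  sig = [3:]
  P = {1,3,11}:  v_{1} + v_{3} + v_{11} = v_{8}  →  sig = [3:1]
  P = {2,3,9}:  v_{2} + v_{3} + v_{9} = v_{11}  →  sig = [3:1]
  P = {5,6,11}:  v_{5} + v_{6} + v_{11} = v_{9}  →  sig = [3:1]
  P = {1,4,11}:  v_{1} + v_{4} + v_{11} = v_{2} + v_{3}  →  sig = [3:1,1]
  P = {2,3,10}:  v_{2} + v_{3} + v_{10} = v_{1} + v_{4}  →  sig = [3:1,1]
  P = {5,6,8}:  v_{5} + v_{6} + v_{8} = v_{1} + v_{3} + v_{9}  →  sig = [3:1,1,1]
  P = {2,8,9}:  v_{2} + v_{8} + v_{9} = v_{1} + 2·v_{11}  →  sig = [3:1,2]
  P = {2,3,5,6}:  v_{2} + v_{3} + v_{5} + v_{6} = 0  →  sig = [4:]
  P = {1,4,5,6}:  v_{1} + v_{4} + v_{5} + v_{6} = v_{10}  →  sig = [4:1]
  P = {1,2,5,6,9}:  v_{1} + v_{2} + v_{5} + v_{6} + v_{9} = v_{7}  →  sig = [5:1]

so the primitive-relation signature multiset is
[[2:], [2:1,1], [2:1,1], [2:1,1], [2:1,1,1], [2:1,1,2], [2:1,1,2], [2:1,1,2,2], [2:1,2], [3:], [3:1], [3:1], [3:1], [3:1,1], [3:1,1], [3:1,1,1], [3:1,2], [4:], [4:1], [5:1]]


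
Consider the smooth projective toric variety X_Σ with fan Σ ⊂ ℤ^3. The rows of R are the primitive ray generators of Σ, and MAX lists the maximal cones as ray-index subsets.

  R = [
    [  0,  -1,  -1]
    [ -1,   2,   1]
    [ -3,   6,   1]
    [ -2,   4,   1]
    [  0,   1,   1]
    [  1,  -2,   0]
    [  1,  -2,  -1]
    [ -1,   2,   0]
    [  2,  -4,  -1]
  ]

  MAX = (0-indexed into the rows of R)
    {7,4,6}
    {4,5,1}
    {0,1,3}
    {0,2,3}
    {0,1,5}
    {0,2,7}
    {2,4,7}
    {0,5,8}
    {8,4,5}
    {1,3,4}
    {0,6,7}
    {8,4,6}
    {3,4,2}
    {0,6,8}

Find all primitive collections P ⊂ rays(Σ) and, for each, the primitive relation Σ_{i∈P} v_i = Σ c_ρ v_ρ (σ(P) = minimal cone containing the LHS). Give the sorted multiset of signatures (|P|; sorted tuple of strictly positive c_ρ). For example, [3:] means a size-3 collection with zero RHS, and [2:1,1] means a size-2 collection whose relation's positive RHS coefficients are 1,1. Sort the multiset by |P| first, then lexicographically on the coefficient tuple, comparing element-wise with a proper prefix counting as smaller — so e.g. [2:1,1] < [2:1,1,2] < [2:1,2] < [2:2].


15 collections generate NE(X_Σ); each relation:

  • {0,4}:  v_{0} + v_{4} = 0 — sig = [2:]
  • {1,6}:  v_{1} + v_{6} = 0 — sig = [2:]
  • {3,8}:  v_{3} + v_{8} = 0 — sig = [2:]
  • {5,7}:  v_{5} + v_{7} = 0 — sig = [2:]
  • {1,7}:  v_{1} + v_{7} = v_{3} — sig = [2:1]
  • {1,8}:  v_{1} + v_{8} = v_{5} — sig = [2:1]
  • {2,5}:  v_{2} + v_{5} = v_{3} — sig = [2:1]
  • {2,8}:  v_{2} + v_{8} = v_{7} — sig = [2:1]
  • {3,5}:  v_{3} + v_{5} = v_{1} — sig = [2:1]
  • {3,6}:  v_{3} + v_{6} = v_{7} — sig = [2:1]
  • {3,7}:  v_{3} + v_{7} = v_{2} — sig = [2:1]
  • {5,6}:  v_{5} + v_{6} = v_{8} — sig = [2:1]
  • {7,8}:  v_{7} + v_{8} = v_{6} — sig = [2:1]
  • {1,2}:  v_{1} + v_{2} = 2·v_{3} — sig = [2:2]
  • {2,6}:  v_{2} + v_{6} = 2·v_{7} — sig = [2:2]

Sorted signature multiset PRS(X):
[[2:], [2:], [2:], [2:], [2:1], [2:1], [2:1], [2:1], [2:1], [2:1], [2:1], [2:1], [2:1], [2:2], [2:2]]


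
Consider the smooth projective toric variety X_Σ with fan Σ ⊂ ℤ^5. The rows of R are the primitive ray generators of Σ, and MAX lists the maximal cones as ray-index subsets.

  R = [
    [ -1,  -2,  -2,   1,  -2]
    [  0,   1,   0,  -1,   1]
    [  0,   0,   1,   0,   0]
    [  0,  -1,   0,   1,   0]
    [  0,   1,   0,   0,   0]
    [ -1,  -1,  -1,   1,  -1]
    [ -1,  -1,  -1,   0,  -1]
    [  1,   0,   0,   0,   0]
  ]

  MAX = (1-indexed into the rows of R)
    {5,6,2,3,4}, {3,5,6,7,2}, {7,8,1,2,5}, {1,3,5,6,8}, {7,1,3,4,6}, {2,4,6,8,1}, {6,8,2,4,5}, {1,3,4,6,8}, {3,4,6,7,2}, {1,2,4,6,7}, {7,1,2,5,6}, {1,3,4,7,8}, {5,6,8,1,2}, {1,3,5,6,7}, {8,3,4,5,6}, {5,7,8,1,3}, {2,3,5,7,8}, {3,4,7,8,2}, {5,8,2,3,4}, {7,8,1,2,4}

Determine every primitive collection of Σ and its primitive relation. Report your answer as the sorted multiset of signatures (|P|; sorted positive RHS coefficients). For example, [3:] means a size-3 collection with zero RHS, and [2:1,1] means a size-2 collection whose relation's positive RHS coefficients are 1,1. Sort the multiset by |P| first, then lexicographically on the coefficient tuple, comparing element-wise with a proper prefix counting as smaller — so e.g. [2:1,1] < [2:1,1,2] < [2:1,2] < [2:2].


Δ(Σ) — 8 vertices, 5 min non-faces:

  P={1,2,3}:  v_{1} + v_{2} + v_{3} = v_{7} ; sig = [3:1]
  P={4,5,7}:  v_{4} + v_{5} + v_{7} = v_{6} ; sig = [3:1]
  P={6,7,8}:  v_{6} + v_{7} + v_{8} = v_{1} ; sig = [3:1]
  P={1,4,5}:  v_{1} + v_{4} + v_{5} = 2·v_{6} + v_{8} ; sig = [3:1,2]
  P={2,3,6,8}:  v_{2} + v_{3} + v_{6} + v_{8} = 0 ; sig = [4:]

Signatures (|P|; sorted positive RHS coefficients), sorted:
    [3:1]
    [3:1]
    [3:1]
    [3:1,2]
    [4:]


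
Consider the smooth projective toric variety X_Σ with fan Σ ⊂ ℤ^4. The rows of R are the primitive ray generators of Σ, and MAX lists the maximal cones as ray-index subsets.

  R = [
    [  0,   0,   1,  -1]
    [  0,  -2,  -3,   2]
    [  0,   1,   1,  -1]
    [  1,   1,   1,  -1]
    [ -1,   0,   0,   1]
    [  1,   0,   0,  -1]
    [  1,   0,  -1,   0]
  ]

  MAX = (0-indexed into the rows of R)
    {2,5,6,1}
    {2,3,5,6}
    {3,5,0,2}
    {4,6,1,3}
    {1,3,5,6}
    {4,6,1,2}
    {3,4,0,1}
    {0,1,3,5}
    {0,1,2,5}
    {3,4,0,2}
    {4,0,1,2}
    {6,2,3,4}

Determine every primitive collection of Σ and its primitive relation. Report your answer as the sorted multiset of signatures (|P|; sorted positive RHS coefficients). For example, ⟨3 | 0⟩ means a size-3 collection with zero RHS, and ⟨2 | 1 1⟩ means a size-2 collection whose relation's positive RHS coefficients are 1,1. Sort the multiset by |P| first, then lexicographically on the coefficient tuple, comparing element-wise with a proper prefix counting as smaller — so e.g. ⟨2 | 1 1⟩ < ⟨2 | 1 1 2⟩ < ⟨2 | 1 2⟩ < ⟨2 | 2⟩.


Primitive collections (3):

  • {4,5}:  v_{4} + v_{5} = 0 ; sig = ⟨2 | 0⟩
  • {0,6}:  v_{0} + v_{6} = v_{5} ; sig = ⟨2 | 1⟩
  • {1,2,3}:  v_{1} + v_{2} + v_{3} = v_{6} ; sig = ⟨3 | 1⟩

so the primitive-relation signature multiset is
    |P|=2: 2 collections, coeffs (), (1)
    |P|=3: 1 collection, coeffs (1)


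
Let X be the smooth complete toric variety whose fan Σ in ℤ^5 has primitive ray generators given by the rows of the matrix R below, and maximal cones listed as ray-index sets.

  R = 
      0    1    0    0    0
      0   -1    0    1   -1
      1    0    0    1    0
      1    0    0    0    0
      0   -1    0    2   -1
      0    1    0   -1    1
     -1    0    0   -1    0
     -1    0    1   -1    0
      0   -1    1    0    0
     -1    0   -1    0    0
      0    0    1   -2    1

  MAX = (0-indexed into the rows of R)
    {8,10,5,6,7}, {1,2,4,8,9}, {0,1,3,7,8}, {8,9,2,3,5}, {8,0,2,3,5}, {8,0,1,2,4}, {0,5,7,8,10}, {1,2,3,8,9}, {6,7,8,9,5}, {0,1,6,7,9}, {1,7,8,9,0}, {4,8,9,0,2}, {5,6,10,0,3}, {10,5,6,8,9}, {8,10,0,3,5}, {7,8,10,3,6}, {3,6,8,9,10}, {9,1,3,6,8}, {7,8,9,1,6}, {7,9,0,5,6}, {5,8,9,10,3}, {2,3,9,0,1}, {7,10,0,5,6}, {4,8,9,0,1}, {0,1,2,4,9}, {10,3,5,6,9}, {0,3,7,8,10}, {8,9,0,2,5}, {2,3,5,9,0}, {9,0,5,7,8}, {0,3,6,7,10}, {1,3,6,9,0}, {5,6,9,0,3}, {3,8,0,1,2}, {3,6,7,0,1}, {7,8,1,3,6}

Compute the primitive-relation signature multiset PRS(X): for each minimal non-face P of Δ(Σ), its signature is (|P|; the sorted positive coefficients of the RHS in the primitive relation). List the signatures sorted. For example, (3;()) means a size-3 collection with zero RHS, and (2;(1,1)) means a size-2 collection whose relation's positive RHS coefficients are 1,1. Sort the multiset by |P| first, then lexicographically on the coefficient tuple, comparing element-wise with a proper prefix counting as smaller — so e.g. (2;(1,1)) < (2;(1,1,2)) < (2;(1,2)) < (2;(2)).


|primitive collections| = 18. Relations:

  P={1,5}:  v_{1} + v_{5} = 0  so sig = (2;())
  P={2,6}:  v_{2} + v_{6} = 0  so sig = (2;())
  P={4,10}:  v_{4} + v_{10} = v_{8}  so sig = (2;(1))
  P={2,7}:  v_{2} + v_{7} = v_{0} + v_{8}  so sig = (2;(1,1))
  P={3,4}:  v_{3} + v_{4} = v_{1} + v_{2}  so sig = (2;(1,1))
  P={1,10}:  v_{1} + v_{10} = v_{3} + v_{6} + v_{8}  so sig = (2;(1,1,1))
  P={2,10}:  v_{2} + v_{10} = v_{3} + v_{5} + v_{8}  so sig = (2;(1,1,1))
  P={4,5}:  v_{4} + v_{5} = v_{0} + v_{2} + v_{8} + v_{9}  so sig = (2;(1,1,1,1))
  P={4,6}:  v_{4} + v_{6} = v_{0} + v_{1} + v_{8} + v_{9}  so sig = (2;(1,1,1,1))
  P={4,7}:  v_{4} + v_{7} = 2·v_{0} + v_{1} + 2·v_{8} + v_{9}  so sig = (2;(1,1,2,2))
  P={0,6,8}:  v_{0} + v_{6} + v_{8} = v_{7}  so sig = (3;(1))
  P={3,7,9}:  v_{3} + v_{7} + v_{9} = v_{6}  so sig = (3;(1))
  P={0,9,10}:  v_{0} + v_{9} + v_{10} = v_{5} + v_{6}  so sig = (3;(1,1))
  P={3,5,7}:  v_{3} + v_{5} + v_{7} = v_{0} + v_{10}  so sig = (3;(1,1))
  P={7,9,10}:  v_{7} + v_{9} + v_{10} = v_{5} + 2·v_{6} + v_{8}  so sig = (3;(1,1,2))
  P={0,3,8,9}:  v_{0} + v_{3} + v_{8} + v_{9} = 0  so sig = (4;())
  P={3,5,6,8}:  v_{3} + v_{5} + v_{6} + v_{8} = v_{10}  so sig = (4;(1))
  P={0,1,2,8,9}:  v_{0} + v_{1} + v_{2} + v_{8} + v_{9} = v_{4}  so sig = (5;(1))

Hence PRS(X_Σ) =
[(2;()), (2;()), (2;(1)), (2;(1,1)), (2;(1,1)), (2;(1,1,1)), (2;(1,1,1)), (2;(1,1,1,1)), (2;(1,1,1,1)), (2;(1,1,2,2)), (3;(1)), (3;(1)), (3;(1,1)), (3;(1,1)), (3;(1,1,2)), (4;()), (4;(1)), (5;(1))]


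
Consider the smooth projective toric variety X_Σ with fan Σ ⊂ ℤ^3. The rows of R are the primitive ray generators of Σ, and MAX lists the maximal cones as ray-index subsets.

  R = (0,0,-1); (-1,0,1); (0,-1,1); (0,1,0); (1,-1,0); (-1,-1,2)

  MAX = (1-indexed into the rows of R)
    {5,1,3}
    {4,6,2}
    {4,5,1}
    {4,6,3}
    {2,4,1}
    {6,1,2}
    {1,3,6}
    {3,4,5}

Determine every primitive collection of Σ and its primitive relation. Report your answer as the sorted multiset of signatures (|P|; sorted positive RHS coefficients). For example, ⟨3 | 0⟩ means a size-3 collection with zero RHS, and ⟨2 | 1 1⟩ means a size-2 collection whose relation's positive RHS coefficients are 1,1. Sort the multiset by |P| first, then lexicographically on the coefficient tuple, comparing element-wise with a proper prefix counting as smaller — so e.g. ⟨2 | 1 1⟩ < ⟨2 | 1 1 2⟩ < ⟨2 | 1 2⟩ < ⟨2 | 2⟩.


5 minimal non-faces of Δ(Σ) (on 6 rays):

  P={2,3}:  v_{2} + v_{3} = v_{6}  so sig = ⟨2 | 1⟩
  P={2,5}:  v_{2} + v_{5} = v_{3}  so sig = ⟨2 | 1⟩
  P={5,6}:  v_{5} + v_{6} = 2·v_{3}  so sig = ⟨2 | 2⟩
  P={1,3,4}:  v_{1} + v_{3} + v_{4} = 0  so sig = ⟨3 | 0⟩
  P={1,4,6}:  v_{1} + v_{4} + v_{6} = v_{2}  so sig = ⟨3 | 1⟩

so the primitive-relation signature multiset is
[⟨2 | 1⟩, ⟨2 | 1⟩, ⟨2 | 2⟩, ⟨3 | 0⟩, ⟨3 | 1⟩]


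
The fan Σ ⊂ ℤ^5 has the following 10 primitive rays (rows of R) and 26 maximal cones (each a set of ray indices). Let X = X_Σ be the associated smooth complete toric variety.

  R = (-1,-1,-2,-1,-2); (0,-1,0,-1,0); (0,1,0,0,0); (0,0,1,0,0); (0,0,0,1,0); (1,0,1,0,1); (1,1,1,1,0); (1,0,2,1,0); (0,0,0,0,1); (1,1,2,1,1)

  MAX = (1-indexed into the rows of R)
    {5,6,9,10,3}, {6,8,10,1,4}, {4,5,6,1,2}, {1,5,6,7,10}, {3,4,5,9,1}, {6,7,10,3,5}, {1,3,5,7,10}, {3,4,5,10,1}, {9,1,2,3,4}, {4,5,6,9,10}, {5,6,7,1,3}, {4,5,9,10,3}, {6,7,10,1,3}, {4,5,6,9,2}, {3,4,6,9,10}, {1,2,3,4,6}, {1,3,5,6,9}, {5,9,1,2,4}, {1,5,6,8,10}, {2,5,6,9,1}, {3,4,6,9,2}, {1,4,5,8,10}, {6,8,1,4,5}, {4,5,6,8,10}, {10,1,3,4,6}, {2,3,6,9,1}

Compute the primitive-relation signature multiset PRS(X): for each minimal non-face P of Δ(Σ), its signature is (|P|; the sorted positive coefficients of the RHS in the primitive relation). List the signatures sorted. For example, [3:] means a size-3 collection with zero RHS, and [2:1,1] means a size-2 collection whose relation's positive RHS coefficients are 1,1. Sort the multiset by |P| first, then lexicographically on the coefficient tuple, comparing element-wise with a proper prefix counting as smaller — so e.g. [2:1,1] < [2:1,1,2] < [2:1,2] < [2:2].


14 minimal non-faces of Δ(Σ) (on 10 rays):

  • {2,10}:  v_{2} + v_{10} = v_{4} + v_{6}  ⇒ sig = [2:1,1]
  • {2,7}:  v_{2} + v_{7} = v_{1} + v_{6} + v_{10}  ⇒ sig = [2:1,1,1]
  • {7,9}:  v_{7} + v_{9} = v_{3} + v_{5} + v_{6}  ⇒ sig = [2:1,1,1]
  • {8,9}:  v_{8} + v_{9} = v_{4} + v_{5} + v_{6}  ⇒ sig = [2:1,1,1]
  • {2,8}:  v_{2} + v_{8} = v_{1} + 2·v_{4} + v_{5} + 2·v_{6}  ⇒ sig = [2:1,1,2,2]
  • {7,8}:  v_{7} + v_{8} = 2·v_{1} + v_{5} + v_{6} + 3·v_{10}  ⇒ sig = [2:1,1,2,3]
  • {3,8}:  v_{3} + v_{8} = v_{1} + 2·v_{10}  ⇒ sig = [2:1,2]
  • {4,7}:  v_{4} + v_{7} = v_{1} + 2·v_{10}  ⇒ sig = [2:1,2]
  • {1,9,10}:  v_{1} + v_{9} + v_{10} = 0  ⇒ sig = [3:]
  • {2,3,5}:  v_{2} + v_{3} + v_{5} = 0  ⇒ sig = [3:]
  • {1,4,6,9}:  v_{1} + v_{4} + v_{6} + v_{9} = v_{2}  ⇒ sig = [4:1]
  • {3,4,5,6}:  v_{3} + v_{4} + v_{5} + v_{6} = v_{10}  ⇒ sig = [4:1]
  • {1,3,5,6,10}:  v_{1} + v_{3} + v_{5} + v_{6} + v_{10} = v_{7}  ⇒ sig = [5:1]
  • {1,4,5,6,10}:  v_{1} + v_{4} + v_{5} + v_{6} + v_{10} = v_{8}  ⇒ sig = [5:1]

Sorted signature multiset PRS(X):
    [2:1,1]
    [2:1,1,1]
    [2:1,1,1]
    [2:1,1,1]
    [2:1,1,2,2]
    [2:1,1,2,3]
    [2:1,2]
    [2:1,2]
    [3:]
    [3:]
    [4:1]
    [4:1]
    [5:1]
    [5:1]
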